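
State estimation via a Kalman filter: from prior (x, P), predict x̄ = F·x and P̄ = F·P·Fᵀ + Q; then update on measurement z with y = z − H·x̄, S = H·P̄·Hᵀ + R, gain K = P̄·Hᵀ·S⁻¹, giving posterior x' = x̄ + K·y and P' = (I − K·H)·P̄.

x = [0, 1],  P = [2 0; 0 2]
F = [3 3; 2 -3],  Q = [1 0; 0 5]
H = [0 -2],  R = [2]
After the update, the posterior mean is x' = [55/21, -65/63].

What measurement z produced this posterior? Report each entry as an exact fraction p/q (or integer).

z = [2]

x̄ = F·x = [3, -3]
P̄ = F·P·Fᵀ + Q = [37 -6; -6 31]
S = H·P̄·Hᵀ + R = [126]
K = P̄·Hᵀ·S⁻¹ = [2/21; -31/63]
x' − x̄ = [-8/21, 124/63] = K·y
y = (KᵀK)⁻¹·Kᵀ·(x' − x̄) = [-4]
z = y + H·x̄ = [-4] + [6] = [2]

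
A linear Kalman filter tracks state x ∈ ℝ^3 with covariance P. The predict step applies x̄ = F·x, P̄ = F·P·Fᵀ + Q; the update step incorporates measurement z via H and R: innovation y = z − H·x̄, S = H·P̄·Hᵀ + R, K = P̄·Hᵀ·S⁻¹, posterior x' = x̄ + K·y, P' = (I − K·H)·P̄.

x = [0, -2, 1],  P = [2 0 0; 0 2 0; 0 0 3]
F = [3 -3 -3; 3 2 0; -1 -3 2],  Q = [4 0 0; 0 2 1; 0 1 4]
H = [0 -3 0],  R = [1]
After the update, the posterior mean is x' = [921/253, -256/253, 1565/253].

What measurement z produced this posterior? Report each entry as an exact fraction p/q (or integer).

x̄ = F·x = [3, -4, 8]
P̄ = F·P·Fᵀ + Q = [67 6 -6; 6 28 -17; -6 -17 36]
S = H·P̄·Hᵀ + R = [253]
K = P̄·Hᵀ·S⁻¹ = [-18/253; -84/253; 51/253]
x' − x̄ = [162/253, 756/253, -459/253] = K·y
y = (KᵀK)⁻¹·Kᵀ·(x' − x̄) = [-9]
z = y + H·x̄ = [-9] + [12] = [3]

z = [3]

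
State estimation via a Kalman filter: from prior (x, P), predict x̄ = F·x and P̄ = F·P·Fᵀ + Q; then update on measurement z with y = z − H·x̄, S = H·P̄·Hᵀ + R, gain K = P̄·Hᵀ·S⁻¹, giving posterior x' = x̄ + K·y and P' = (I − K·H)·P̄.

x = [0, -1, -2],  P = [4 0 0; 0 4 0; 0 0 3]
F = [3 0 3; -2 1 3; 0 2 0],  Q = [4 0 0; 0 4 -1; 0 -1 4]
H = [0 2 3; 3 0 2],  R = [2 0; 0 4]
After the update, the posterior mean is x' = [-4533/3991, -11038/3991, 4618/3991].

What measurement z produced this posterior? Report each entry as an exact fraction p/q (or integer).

x̄ = F·x = [-6, -7, -2]
P̄ = F·P·Fᵀ + Q = [67 3 0; 3 51 7; 0 7 20]
S = H·P̄·Hᵀ + R = [470 166; 166 687]
K = P̄·Hᵀ·S⁻¹ = [-14622/147667 46737/147667; 80683/295334 -4804/147667; 22099/147667 3258/147667]
x' − x̄ = [19413/3991, 16899/3991, 12600/3991] = K·y
y = (KᵀK)⁻¹·Kᵀ·(x' − x̄) = [18, 21]
z = y + H·x̄ = [18, 21] + [-20, -22] = [-2, -1]

z = [-2, -1]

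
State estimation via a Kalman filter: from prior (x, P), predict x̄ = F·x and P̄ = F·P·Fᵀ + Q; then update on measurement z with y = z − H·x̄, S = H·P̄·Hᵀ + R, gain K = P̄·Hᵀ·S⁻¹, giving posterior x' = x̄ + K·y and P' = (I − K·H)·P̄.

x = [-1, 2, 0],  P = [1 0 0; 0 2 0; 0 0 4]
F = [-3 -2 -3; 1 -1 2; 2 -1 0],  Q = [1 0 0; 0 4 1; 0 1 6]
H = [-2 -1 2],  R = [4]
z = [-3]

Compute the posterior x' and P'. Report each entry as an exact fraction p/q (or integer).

x̄ = F·x = [-1, -3, -4]
P̄ = F·P·Fᵀ + Q = [54 -23 -2; -23 23 5; -2 5 12]
y = z − H·x̄ = [0]
S = H·P̄·Hᵀ + R = [195]
K = P̄·Hᵀ·S⁻¹ = [-89/195; 11/65; 23/195]
x' = x̄ + K·y = [-1, -3, -4]
P' = (I − K·H)·P̄ = [2609/195 -516/65 1657/195; -516/65 1132/65 72/65; 1657/195 72/65 1811/195]

x' = [-1, -3, -4]
P' = [2609/195 -516/65 1657/195; -516/65 1132/65 72/65; 1657/195 72/65 1811/195]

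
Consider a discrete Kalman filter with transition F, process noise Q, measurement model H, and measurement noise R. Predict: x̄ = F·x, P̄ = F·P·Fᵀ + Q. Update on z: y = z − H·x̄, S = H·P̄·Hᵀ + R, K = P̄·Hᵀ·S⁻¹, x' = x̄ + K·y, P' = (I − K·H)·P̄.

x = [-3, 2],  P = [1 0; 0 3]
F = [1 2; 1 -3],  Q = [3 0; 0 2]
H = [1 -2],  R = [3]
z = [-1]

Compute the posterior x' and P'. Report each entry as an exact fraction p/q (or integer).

x̄ = F·x = [1, -9]
P̄ = F·P·Fᵀ + Q = [16 -17; -17 30]
y = z − H·x̄ = [-20]
S = H·P̄·Hᵀ + R = [207]
K = P̄·Hᵀ·S⁻¹ = [50/207; -77/207]
x' = x̄ + K·y = [-793/207, -323/207]
P' = (I − K·H)·P̄ = [812/207 331/207; 331/207 281/207]

x' = [-793/207, -323/207]
P' = [812/207 331/207; 331/207 281/207]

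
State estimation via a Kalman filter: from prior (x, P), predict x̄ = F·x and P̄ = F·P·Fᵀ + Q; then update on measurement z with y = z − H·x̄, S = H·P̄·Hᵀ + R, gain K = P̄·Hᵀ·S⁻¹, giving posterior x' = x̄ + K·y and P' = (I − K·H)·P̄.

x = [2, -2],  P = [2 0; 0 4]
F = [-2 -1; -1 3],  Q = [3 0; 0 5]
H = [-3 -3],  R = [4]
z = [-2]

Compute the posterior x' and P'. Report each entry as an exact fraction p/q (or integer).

x' = [-46/191, 152/191]
P' = [5289/382 -5261/382; -5261/382 5401/382]

x̄ = F·x = [-2, -8]
P̄ = F·P·Fᵀ + Q = [15 -8; -8 43]
y = z − H·x̄ = [-32]
S = H·P̄·Hᵀ + R = [382]
K = P̄·Hᵀ·S⁻¹ = [-21/382; -105/382]
x' = x̄ + K·y = [-46/191, 152/191]
P' = (I − K·H)·P̄ = [5289/382 -5261/382; -5261/382 5401/382]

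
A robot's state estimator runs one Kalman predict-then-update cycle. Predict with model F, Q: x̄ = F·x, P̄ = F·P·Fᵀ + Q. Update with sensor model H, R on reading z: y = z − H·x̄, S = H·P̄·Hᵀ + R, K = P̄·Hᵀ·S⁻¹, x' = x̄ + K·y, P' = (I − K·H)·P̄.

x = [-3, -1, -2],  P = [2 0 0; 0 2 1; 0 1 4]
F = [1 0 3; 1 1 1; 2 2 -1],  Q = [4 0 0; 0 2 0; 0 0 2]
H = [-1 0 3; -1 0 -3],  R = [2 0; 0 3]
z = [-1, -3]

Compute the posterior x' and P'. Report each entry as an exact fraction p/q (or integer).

x' = [1527/937, 466/937, 242/937]
P' = [5682/4685 2509/4685 374/4685; 2509/4685 48974/14055 1099/14055; 374/4685 1099/14055 1934/14055]

x̄ = F·x = [-9, -6, -6]
P̄ = F·P·Fᵀ + Q = [42 17 -2; 17 12 5; -2 5 18]
y = z − H·x̄ = [8, -30]
S = H·P̄·Hᵀ + R = [218 -120; -120 195]
K = P̄·Hᵀ·S⁻¹ = [-456/937 -2268/4685; -141/937 -3608/14055; 156/937 -2308/14055]
x' = x̄ + K·y = [1527/937, 466/937, 242/937]
P' = (I − K·H)·P̄ = [5682/4685 2509/4685 374/4685; 2509/4685 48974/14055 1099/14055; 374/4685 1099/14055 1934/14055]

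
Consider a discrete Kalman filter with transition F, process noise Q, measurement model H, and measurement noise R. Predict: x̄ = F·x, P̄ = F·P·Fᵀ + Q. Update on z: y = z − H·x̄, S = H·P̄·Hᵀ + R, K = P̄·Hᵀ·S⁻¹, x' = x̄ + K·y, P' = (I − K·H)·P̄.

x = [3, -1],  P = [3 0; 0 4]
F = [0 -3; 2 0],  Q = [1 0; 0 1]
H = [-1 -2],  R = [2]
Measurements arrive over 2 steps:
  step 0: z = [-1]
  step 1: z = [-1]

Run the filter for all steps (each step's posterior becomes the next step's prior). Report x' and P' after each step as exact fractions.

step 0: x̄ = F·x = [3, 6]
step 0: P̄ = F·P·Fᵀ + Q = [37 0; 0 13]
step 0: y = z − H·x̄ = [14]
step 0: S = H·P̄·Hᵀ + R = [91]
step 0: K = P̄·Hᵀ·S⁻¹ = [-37/91; -2/7]
step 0: x' = x̄ + K·y = [-35/13, 2]
step 0: P' = (I − K·H)·P̄ = [1998/91 -74/7; -74/7 39/7]
step 1: x̄ = F·x = [-6, -70/13]
step 1: P̄ = F·P·Fᵀ + Q = [358/7 444/7; 444/7 8083/91]
step 1: y = z − H·x̄ = [-231/13]
step 1: S = H·P̄·Hᵀ + R = [8608/13]
step 1: K = P̄·Hᵀ·S⁻¹ = [-1157/4304; -1567/4304]
step 1: x' = x̄ + K·y = [-5265/4304, 4669/4304]
step 1: P' = (I − K·H)·P̄ = [49605/15064 -20753/15064; -20753/15064 15861/15064]

step 0: x' = [-35/13, 2], P' = [1998/91 -74/7; -74/7 39/7]
step 1: x' = [-5265/4304, 4669/4304], P' = [49605/15064 -20753/15064; -20753/15064 15861/15064]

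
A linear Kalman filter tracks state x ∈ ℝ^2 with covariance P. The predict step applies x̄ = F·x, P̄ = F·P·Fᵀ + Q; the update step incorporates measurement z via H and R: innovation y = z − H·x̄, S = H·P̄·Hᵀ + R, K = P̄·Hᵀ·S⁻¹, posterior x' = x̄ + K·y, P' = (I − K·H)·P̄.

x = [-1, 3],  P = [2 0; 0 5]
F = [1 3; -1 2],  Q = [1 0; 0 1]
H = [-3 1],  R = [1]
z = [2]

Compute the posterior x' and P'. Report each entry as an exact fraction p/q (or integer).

x̄ = F·x = [8, 7]
P̄ = F·P·Fᵀ + Q = [48 28; 28 23]
y = z − H·x̄ = [19]
S = H·P̄·Hᵀ + R = [288]
K = P̄·Hᵀ·S⁻¹ = [-29/72; -61/288]
x' = x̄ + K·y = [25/72, 857/288]
P' = (I − K·H)·P̄ = [23/18 247/72; 247/72 2903/288]

x' = [25/72, 857/288]
P' = [23/18 247/72; 247/72 2903/288]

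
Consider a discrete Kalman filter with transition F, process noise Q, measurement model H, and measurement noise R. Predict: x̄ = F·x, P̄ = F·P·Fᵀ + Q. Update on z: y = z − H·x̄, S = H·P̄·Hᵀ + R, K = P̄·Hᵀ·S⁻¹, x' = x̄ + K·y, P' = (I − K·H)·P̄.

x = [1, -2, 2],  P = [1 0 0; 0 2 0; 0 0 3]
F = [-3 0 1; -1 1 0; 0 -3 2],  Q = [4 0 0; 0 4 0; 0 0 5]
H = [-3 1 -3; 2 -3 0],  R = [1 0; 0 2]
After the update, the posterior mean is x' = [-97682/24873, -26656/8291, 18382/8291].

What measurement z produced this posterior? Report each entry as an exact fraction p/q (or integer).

x̄ = F·x = [-1, -3, 10]
P̄ = F·P·Fᵀ + Q = [16 3 6; 3 7 -6; 6 -6 35]
S = H·P̄·Hᵀ + R = [593 -174; -174 93]
K = P̄·Hᵀ·S⁻¹ = [-619/8291 2677/24873; -374/8291 -2037/8291; -2259/8291 -1552/8291]
x' − x̄ = [-72809/24873, -1783/8291, -64528/8291] = K·y
y = (KᵀK)⁻¹·Kᵀ·(x' − x̄) = [32, -5]
z = y + H·x̄ = [32, -5] + [-30, 7] = [2, 2]

z = [2, 2]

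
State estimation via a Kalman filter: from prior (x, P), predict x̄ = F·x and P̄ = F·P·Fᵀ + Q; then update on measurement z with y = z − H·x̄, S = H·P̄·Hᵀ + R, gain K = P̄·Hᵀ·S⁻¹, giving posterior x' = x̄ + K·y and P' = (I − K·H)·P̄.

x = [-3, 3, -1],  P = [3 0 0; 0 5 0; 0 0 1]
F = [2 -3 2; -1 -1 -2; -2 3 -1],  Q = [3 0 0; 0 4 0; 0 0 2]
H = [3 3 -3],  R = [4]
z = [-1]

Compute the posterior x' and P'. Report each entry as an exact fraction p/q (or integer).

x' = [-3943/1271, 6406/1271, 2948/1271]
P' = [7616/1271 -9773/1271 -2413/1271; -9773/1271 16808/1271 6979/1271; -2413/1271 6979/1271 4818/1271]

x̄ = F·x = [-17, 2, 16]
P̄ = F·P·Fᵀ + Q = [64 5 -59; 5 16 -7; -59 -7 60]
y = z − H·x̄ = [92]
S = H·P̄·Hᵀ + R = [2542]
K = P̄·Hᵀ·S⁻¹ = [192/1271; 42/1271; -189/1271]
x' = x̄ + K·y = [-3943/1271, 6406/1271, 2948/1271]
P' = (I − K·H)·P̄ = [7616/1271 -9773/1271 -2413/1271; -9773/1271 16808/1271 6979/1271; -2413/1271 6979/1271 4818/1271]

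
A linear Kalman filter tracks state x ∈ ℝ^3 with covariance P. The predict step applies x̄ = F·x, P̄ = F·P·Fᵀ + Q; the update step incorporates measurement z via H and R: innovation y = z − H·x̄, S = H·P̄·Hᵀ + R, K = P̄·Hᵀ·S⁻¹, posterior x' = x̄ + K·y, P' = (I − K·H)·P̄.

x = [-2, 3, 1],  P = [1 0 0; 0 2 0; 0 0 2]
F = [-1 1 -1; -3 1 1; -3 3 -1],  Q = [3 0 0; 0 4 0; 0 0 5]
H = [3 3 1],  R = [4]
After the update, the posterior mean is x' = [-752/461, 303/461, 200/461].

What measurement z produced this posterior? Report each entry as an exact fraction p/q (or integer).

x̄ = F·x = [4, 10, 14]
P̄ = F·P·Fᵀ + Q = [8 3 11; 3 17 13; 11 13 34]
S = H·P̄·Hᵀ + R = [461]
K = P̄·Hᵀ·S⁻¹ = [44/461; 73/461; 106/461]
x' − x̄ = [-2596/461, -4307/461, -6254/461] = K·y
y = (KᵀK)⁻¹·Kᵀ·(x' − x̄) = [-59]
z = y + H·x̄ = [-59] + [56] = [-3]

z = [-3]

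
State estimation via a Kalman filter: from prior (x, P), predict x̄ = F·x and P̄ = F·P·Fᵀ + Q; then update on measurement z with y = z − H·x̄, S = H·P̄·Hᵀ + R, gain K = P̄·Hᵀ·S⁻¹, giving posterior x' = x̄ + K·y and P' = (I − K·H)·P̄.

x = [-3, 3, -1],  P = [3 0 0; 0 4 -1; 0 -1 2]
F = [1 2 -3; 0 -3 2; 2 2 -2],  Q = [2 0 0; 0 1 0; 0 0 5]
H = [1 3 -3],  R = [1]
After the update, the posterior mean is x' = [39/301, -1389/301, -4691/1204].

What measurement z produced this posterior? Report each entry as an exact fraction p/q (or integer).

z = [-2]

x̄ = F·x = [6, -11, 2]
P̄ = F·P·Fᵀ + Q = [51 -49 44; -49 57 -42; 44 -42 49]
S = H·P̄·Hᵀ + R = [1204]
K = P̄·Hᵀ·S⁻¹ = [-57/301; 62/301; -229/1204]
x' − x̄ = [-1767/301, 1922/301, -7099/1204] = K·y
y = (KᵀK)⁻¹·Kᵀ·(x' − x̄) = [31]
z = y + H·x̄ = [31] + [-33] = [-2]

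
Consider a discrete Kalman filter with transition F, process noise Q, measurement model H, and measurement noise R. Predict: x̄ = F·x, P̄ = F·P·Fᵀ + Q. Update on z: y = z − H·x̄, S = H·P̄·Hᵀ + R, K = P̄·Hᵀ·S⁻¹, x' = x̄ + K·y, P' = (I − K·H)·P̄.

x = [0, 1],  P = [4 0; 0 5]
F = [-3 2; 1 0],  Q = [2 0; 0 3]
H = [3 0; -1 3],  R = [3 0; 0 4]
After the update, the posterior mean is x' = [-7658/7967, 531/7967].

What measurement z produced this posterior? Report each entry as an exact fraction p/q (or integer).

x̄ = F·x = [2, 0]
P̄ = F·P·Fᵀ + Q = [58 -12; -12 7]
S = H·P̄·Hᵀ + R = [525 -282; -282 197]
K = P̄·Hᵀ·S⁻¹ = [2590/7967 -94/7967; 738/7967 2391/7967]
x' − x̄ = [-23592/7967, 531/7967] = K·y
y = (KᵀK)⁻¹·Kᵀ·(x' − x̄) = [-9, 3]
z = y + H·x̄ = [-9, 3] + [6, -2] = [-3, 1]

z = [-3, 1]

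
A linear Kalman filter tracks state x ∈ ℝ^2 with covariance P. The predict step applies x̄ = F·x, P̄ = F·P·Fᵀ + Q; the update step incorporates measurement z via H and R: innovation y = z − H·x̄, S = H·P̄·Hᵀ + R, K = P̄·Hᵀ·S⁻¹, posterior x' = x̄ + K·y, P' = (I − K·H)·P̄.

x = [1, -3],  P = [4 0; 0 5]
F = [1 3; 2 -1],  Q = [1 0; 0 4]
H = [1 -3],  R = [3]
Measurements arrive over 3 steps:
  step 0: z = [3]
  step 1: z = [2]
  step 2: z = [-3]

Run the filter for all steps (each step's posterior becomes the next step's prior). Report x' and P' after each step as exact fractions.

step 0: x̄ = F·x = [-8, 5]
step 0: P̄ = F·P·Fᵀ + Q = [50 -7; -7 25]
step 0: y = z − H·x̄ = [26]
step 0: S = H·P̄·Hᵀ + R = [320]
step 0: K = P̄·Hᵀ·S⁻¹ = [71/320; -41/160]
step 0: x' = x̄ + K·y = [-357/160, -133/80]
step 0: P' = (I − K·H)·P̄ = [10959/320 1791/160; 1791/160 319/80]
step 1: x̄ = F·x = [-231/32, -14/5]
step 1: P̄ = F·P·Fᵀ + Q = [8851/64 225/2; 225/2 501/5]
step 1: y = z − H·x̄ = [131/160]
step 1: S = H·P̄·Hᵀ + R = [117791/320]
step 1: K = P̄·Hᵀ·S⁻¹ = [-1045/1931; -60192/117791]
step 1: x' = x̄ + K·y = [-14795/1931, -379097/117791]
step 1: P' = (I − K·H)·P̄ = [58884/1931 20673/1931; 20673/1931 480543/117791]
step 2: x̄ = F·x = [-2039786/117791, -1425893/117791]
step 2: P̄ = F·P·Fᵀ + Q = [15600920/117791 12047484/117791; 12047484/117791 10275191/117791]
step 2: y = z − H·x̄ = [-2591266/117791]
step 2: S = H·P̄·Hᵀ + R = [36146108/117791]
step 2: K = P̄·Hᵀ·S⁻¹ = [-5135383/9036527; -18778089/36146108]
step 2: x' = x̄ + K·y = [-43512984/9036527, -12231235/18073054]
step 2: P' = (I − K·H)·P̄ = [301292124/9036527 105566091/9036527; 105566091/9036527 159532877/36146108]

step 0: x' = [-357/160, -133/80], P' = [10959/320 1791/160; 1791/160 319/80]
step 1: x' = [-14795/1931, -379097/117791], P' = [58884/1931 20673/1931; 20673/1931 480543/117791]
step 2: x' = [-43512984/9036527, -12231235/18073054], P' = [301292124/9036527 105566091/9036527; 105566091/9036527 159532877/36146108]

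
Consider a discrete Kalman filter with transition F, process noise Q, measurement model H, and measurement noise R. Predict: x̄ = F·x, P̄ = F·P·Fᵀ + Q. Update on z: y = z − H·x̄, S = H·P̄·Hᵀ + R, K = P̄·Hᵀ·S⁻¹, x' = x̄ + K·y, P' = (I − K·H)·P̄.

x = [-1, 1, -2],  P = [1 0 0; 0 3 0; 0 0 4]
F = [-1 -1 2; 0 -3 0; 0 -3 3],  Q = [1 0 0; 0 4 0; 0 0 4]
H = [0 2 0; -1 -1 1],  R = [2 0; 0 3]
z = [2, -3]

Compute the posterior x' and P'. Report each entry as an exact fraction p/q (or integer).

x' = [-2359/922, 855/922, -4393/922]
P' = [14151/922 219/922 15639/922; 219/922 451/922 631/922; 15639/922 631/922 19699/922]

x̄ = F·x = [-4, -3, -9]
P̄ = F·P·Fᵀ + Q = [21 9 33; 9 31 27; 33 27 67]
y = z − H·x̄ = [8, -1]
S = H·P̄·Hᵀ + R = [126 -26; -26 20]
K = P̄·Hᵀ·S⁻¹ = [219/922 423/922; 451/922 -13/922; 631/922 1143/922]
x' = x̄ + K·y = [-2359/922, 855/922, -4393/922]
P' = (I − K·H)·P̄ = [14151/922 219/922 15639/922; 219/922 451/922 631/922; 15639/922 631/922 19699/922]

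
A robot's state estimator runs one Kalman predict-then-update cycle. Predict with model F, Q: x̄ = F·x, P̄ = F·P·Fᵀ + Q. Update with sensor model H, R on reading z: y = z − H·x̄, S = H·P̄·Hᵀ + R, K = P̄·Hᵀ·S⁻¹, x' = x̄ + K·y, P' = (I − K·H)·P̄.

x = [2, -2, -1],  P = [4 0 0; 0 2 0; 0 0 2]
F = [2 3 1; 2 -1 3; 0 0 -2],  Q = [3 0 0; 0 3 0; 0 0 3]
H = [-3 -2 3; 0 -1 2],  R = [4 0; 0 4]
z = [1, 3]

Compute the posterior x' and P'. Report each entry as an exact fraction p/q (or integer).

x' = [71/155, 7499/2635, 64882/23715]
P' = [539/310 -301/155 11/310; -301/155 21666/2635 9107/2635; 11/310 9107/2635 109787/47430]

x̄ = F·x = [-3, 3, 2]
P̄ = F·P·Fᵀ + Q = [39 16 -4; 16 39 -12; -4 -12 11]
y = z − H·x̄ = [-8, 2]
S = H·P̄·Hᵀ + R = [1018 300; 300 135]
K = P̄·Hᵀ·S⁻¹ = [-19/62 78/155; -33/527 -863/2635; -59/3162 6956/23715]
x' = x̄ + K·y = [71/155, 7499/2635, 64882/23715]
P' = (I − K·H)·P̄ = [539/310 -301/155 11/310; -301/155 21666/2635 9107/2635; 11/310 9107/2635 109787/47430]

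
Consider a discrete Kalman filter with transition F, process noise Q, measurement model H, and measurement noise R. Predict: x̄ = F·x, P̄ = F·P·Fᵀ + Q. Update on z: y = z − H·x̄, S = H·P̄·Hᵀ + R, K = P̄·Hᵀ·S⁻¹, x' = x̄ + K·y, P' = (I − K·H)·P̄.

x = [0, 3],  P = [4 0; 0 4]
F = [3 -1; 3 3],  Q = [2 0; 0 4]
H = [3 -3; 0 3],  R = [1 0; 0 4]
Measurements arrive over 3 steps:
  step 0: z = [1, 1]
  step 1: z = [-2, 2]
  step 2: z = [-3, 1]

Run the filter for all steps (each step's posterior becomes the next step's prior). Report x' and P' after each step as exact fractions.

step 0: x̄ = F·x = [-3, 9]
step 0: P̄ = F·P·Fᵀ + Q = [42 24; 24 76]
step 0: y = z − H·x̄ = [37, -26]
step 0: S = H·P̄·Hᵀ + R = [631 -468; -468 688]
step 0: K = P̄·Hᵀ·S⁻¹ = [1107/3361 4419/13444; -39/13444 17715/53776]
step 0: x' = x̄ + K·y = [4305/6722, 8811/26888]
step 0: P' = (I − K·H)·P̄ = [1842/3361 1473/3361; 1473/3361 5905/13444]
step 1: x̄ = F·x = [42849/26888, 78093/26888]
step 1: P̄ = F·P·Fᵀ + Q = [63753/13444 83949/13444; 83949/13444 279289/13444]
step 1: y = z − H·x̄ = [12989/6722, -180503/26888]
step 1: S = H·P̄·Hᵀ + R = [397435/3361 -439515/3361; -439515/3361 2567377/13444]
step 1: K = P̄·Hᵀ·S⁻¹ = [21363426/73689895 4371525/14737979; -468816/14737979 4488729/14737979]
step 1: x' = x̄ + K·y = [11980422/73689895, 11765328/14737979]
step 1: P' = (I − K·H)·P̄ = [36264642/73689895 5828700/14737979; 5828700/14737979 5984972/14737979]
step 2: x̄ = F·x = [-22885374/73689895, 212421186/73689895]
step 2: P̄ = F·P·Fᵀ + Q = [328825428/73689895 411468198/73689895; 411468198/73689895 1415048098/73689895]
step 2: y = z − H·x̄ = [96969999/14737979, -563573663/73689895]
step 2: S = H·P̄·Hᵀ + R = [1672424813/14737979 -1806443820/14737979; -1806443820/14737979 13030192462/73689895]
step 2: K = P̄·Hᵀ·S⁻¹ = [53730970542/185772446057 54844029459/185772446057; -6021479400/185772446057 56349399309/185772446057]
step 2: x' = x̄ + K·y = [-123608015511/185772446057, 64940405793/185772446057]
step 2: P' = (I − K·H)·P̄ = [91035696126/185772446057 73125372612/185772446057; 73125372612/185772446057 75132532412/185772446057]

step 0: x' = [4305/6722, 8811/26888], P' = [1842/3361 1473/3361; 1473/3361 5905/13444]
step 1: x' = [11980422/73689895, 11765328/14737979], P' = [36264642/73689895 5828700/14737979; 5828700/14737979 5984972/14737979]
step 2: x' = [-123608015511/185772446057, 64940405793/185772446057], P' = [91035696126/185772446057 73125372612/185772446057; 73125372612/185772446057 75132532412/185772446057]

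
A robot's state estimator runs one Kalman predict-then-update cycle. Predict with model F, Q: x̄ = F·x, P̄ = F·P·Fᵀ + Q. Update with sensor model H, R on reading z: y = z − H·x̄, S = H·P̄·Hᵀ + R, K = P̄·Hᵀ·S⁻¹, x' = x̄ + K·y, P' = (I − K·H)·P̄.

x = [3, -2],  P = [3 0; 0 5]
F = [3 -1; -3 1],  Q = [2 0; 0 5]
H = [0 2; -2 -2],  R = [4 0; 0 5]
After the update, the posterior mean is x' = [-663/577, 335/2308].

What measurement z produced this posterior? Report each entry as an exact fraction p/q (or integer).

z = [1, 3]

x̄ = F·x = [11, -11]
P̄ = F·P·Fᵀ + Q = [34 -32; -32 37]
S = H·P̄·Hᵀ + R = [152 -20; -20 33]
K = P̄·Hᵀ·S⁻¹ = [-274/577 -236/577; 1121/2308 -5/577]
x' − x̄ = [-7010/577, 25723/2308] = K·y
y = (KᵀK)⁻¹·Kᵀ·(x' − x̄) = [23, 3]
z = y + H·x̄ = [23, 3] + [-22, 0] = [1, 3]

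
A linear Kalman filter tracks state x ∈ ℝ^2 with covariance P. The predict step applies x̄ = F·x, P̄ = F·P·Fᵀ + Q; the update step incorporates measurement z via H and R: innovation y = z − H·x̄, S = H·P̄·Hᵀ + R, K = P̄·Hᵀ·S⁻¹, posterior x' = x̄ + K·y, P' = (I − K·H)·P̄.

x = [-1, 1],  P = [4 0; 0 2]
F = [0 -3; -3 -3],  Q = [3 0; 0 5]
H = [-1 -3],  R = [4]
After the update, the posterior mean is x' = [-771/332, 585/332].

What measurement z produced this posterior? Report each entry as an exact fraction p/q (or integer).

z = [-3]

x̄ = F·x = [-3, 0]
P̄ = F·P·Fᵀ + Q = [21 18; 18 59]
S = H·P̄·Hᵀ + R = [664]
K = P̄·Hᵀ·S⁻¹ = [-75/664; -195/664]
x' − x̄ = [225/332, 585/332] = K·y
y = (KᵀK)⁻¹·Kᵀ·(x' − x̄) = [-6]
z = y + H·x̄ = [-6] + [3] = [-3]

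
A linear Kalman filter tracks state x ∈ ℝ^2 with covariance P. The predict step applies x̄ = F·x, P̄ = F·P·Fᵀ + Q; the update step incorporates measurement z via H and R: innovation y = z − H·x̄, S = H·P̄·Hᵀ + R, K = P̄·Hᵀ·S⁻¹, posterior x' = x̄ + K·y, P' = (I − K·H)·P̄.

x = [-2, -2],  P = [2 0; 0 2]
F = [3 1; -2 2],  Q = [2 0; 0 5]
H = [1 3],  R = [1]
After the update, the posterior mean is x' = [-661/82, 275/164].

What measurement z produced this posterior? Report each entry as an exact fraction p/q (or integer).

x̄ = F·x = [-8, 0]
P̄ = F·P·Fᵀ + Q = [22 -8; -8 21]
S = H·P̄·Hᵀ + R = [164]
K = P̄·Hᵀ·S⁻¹ = [-1/82; 55/164]
x' − x̄ = [-5/82, 275/164] = K·y
y = (KᵀK)⁻¹·Kᵀ·(x' − x̄) = [5]
z = y + H·x̄ = [5] + [-8] = [-3]

z = [-3]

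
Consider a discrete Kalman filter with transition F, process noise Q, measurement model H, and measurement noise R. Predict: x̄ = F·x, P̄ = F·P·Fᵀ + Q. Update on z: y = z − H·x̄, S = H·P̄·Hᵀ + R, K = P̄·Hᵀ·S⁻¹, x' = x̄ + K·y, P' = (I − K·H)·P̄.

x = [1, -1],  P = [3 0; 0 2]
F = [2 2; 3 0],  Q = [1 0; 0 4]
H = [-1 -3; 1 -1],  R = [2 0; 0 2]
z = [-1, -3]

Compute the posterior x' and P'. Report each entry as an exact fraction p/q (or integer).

x̄ = F·x = [0, 3]
P̄ = F·P·Fᵀ + Q = [21 18; 18 31]
y = z − H·x̄ = [8, 0]
S = H·P̄·Hᵀ + R = [410 36; 36 18]
K = P̄·Hᵀ·S⁻¹ = [-81/338 655/1014; -85/338 -667/3042]
x' = x̄ + K·y = [-324/169, 167/169]
P' = (I − K·H)·P̄ = [184/169 -103/507; -103/507 358/1521]

x' = [-324/169, 167/169]
P' = [184/169 -103/507; -103/507 358/1521]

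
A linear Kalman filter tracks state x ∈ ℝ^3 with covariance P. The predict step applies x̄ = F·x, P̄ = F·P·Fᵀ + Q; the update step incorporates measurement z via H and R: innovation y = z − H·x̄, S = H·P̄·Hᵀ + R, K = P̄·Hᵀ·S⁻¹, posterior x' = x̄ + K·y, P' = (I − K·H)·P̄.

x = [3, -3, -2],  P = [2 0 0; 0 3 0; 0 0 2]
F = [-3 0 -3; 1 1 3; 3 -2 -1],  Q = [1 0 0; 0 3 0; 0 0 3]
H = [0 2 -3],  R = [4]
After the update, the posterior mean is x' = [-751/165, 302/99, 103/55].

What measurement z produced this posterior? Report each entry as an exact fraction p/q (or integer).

x̄ = F·x = [-3, -6, 17]
P̄ = F·P·Fᵀ + Q = [37 -24 -12; -24 26 -6; -12 -6 35]
S = H·P̄·Hᵀ + R = [495]
K = P̄·Hᵀ·S⁻¹ = [-4/165; 14/99; -13/55]
x' − x̄ = [-256/165, 896/99, -832/55] = K·y
y = (KᵀK)⁻¹·Kᵀ·(x' − x̄) = [64]
z = y + H·x̄ = [64] + [-63] = [1]

z = [1]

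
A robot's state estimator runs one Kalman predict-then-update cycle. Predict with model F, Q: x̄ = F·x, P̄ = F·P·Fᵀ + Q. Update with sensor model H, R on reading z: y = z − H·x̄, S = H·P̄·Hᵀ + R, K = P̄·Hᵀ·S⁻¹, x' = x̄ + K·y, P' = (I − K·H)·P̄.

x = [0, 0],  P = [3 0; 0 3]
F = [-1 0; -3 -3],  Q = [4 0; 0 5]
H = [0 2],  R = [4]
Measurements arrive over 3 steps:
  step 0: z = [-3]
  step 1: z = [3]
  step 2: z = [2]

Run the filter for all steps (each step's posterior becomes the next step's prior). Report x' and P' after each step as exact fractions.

step 0: x̄ = F·x = [0, 0]
step 0: P̄ = F·P·Fᵀ + Q = [7 9; 9 59]
step 0: y = z − H·x̄ = [-3]
step 0: S = H·P̄·Hᵀ + R = [240]
step 0: K = P̄·Hᵀ·S⁻¹ = [3/40; 59/120]
step 0: x' = x̄ + K·y = [-9/40, -59/40]
step 0: P' = (I − K·H)·P̄ = [113/20 3/20; 3/20 59/60]
step 1: x̄ = F·x = [9/40, 51/10]
step 1: P̄ = F·P·Fᵀ + Q = [193/20 87/5; 87/5 337/5]
step 1: y = z − H·x̄ = [-36/5]
step 1: S = H·P̄·Hᵀ + R = [1368/5]
step 1: K = P̄·Hᵀ·S⁻¹ = [29/228; 337/684]
step 1: x' = x̄ + K·y = [-105/152, 59/38]
step 1: P' = (I − K·H)·P̄ = [397/76 29/114; 29/114 337/342]
step 2: x̄ = F·x = [105/152, -393/152]
step 2: P̄ = F·P·Fᵀ + Q = [701/76 1249/76; 1249/76 4975/76]
step 2: y = z − H·x̄ = [545/76]
step 2: S = H·P̄·Hᵀ + R = [5051/19]
step 2: K = P̄·Hᵀ·S⁻¹ = [1249/10102; 4975/10102]
step 2: x' = x̄ + K·y = [15935/10102, 9557/10102]
step 2: P' = (I − K·H)·P̄ = [52125/10102 1249/5051; 1249/5051 4975/5051]

step 0: x' = [-9/40, -59/40], P' = [113/20 3/20; 3/20 59/60]
step 1: x' = [-105/152, 59/38], P' = [397/76 29/114; 29/114 337/342]
step 2: x' = [15935/10102, 9557/10102], P' = [52125/10102 1249/5051; 1249/5051 4975/5051]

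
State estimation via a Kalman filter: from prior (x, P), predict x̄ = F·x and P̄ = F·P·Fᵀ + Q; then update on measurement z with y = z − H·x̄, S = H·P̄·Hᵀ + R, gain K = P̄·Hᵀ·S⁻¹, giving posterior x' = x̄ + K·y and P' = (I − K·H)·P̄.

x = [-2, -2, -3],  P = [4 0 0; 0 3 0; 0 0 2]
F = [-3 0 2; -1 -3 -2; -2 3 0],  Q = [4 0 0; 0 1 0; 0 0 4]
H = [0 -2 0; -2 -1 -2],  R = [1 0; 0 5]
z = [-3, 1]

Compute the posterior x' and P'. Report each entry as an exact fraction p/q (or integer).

x' = [-297748/89277, 140768/89277, 185903/89277]
P' = [770464/89277 748/89277 -711668/89277; 748/89277 22180/89277 -11813/89277; -711668/89277 -11813/89277 768982/89277]

x̄ = F·x = [0, 14, -2]
P̄ = F·P·Fᵀ + Q = [48 4 24; 4 40 -19; 24 -19 47]
y = z − H·x̄ = [25, 11]
S = H·P̄·Hᵀ + R = [161 20; 20 557]
K = P̄·Hᵀ·S⁻¹ = [-1496/89277 -23668/89277; -44360/89277 -10/89277; 23626/89277 -20563/89277]
x' = x̄ + K·y = [-297748/89277, 140768/89277, 185903/89277]
P' = (I − K·H)·P̄ = [770464/89277 748/89277 -711668/89277; 748/89277 22180/89277 -11813/89277; -711668/89277 -11813/89277 768982/89277]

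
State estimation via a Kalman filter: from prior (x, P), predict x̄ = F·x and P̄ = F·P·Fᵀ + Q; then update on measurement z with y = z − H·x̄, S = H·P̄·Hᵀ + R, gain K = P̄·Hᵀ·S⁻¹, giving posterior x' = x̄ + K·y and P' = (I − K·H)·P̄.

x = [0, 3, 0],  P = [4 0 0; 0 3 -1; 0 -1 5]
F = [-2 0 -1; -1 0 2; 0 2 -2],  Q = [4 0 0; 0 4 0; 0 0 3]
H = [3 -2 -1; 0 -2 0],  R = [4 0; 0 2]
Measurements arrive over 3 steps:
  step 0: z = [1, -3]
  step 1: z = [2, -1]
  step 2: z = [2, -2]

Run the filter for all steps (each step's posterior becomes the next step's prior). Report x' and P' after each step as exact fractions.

step 0: x' = [31867/10792, 7781/5396, 55737/10792], P' = [32375/10792 1033/5396 78325/10792; 1033/5396 1319/2698 -2101/5396; 78325/10792 -2101/5396 241327/10792]
step 1: x' = [174630156/160302025, 41042931/160302025, 45670668/32060405], P' = [253289201/160302025 21918951/160302025 100858813/32060405; 21918951/160302025 75005501/160302025 -14783517/32060405; 100858813/32060405 -14783517/32060405 64903645/6412081]
step 2: x' = [417590661781/547711172051, 451987061785/547711172051, -495403820373/547711172051], P' = [1709493086591/1095422344102 153906016675/1095422344102 3386687779267/1095422344102; 153906016675/1095422344102 511001491583/1095422344102 -489610754745/1095422344102; 3386687779267/1095422344102 -489610754745/1095422344102 10903356755727/1095422344102]

step 0: x̄ = F·x = [0, 0, 6]
step 0: P̄ = F·P·Fᵀ + Q = [25 -2 12; -2 28 -24; 12 -24 43]
step 0: y = z − H·x̄ = [7, -3]
step 0: S = H·P̄·Hᵀ + R = [240 76; 76 114]
step 0: K = P̄·Hᵀ·S⁻¹ = [193/568 -1033/5396; -1/284 -1319/2698; 27/568 2101/5396]
step 0: x' = x̄ + K·y = [31867/10792, 7781/5396, 55737/10792]
step 0: P' = (I − K·H)·P̄ = [32375/10792 1033/5396 78325/10792; 1033/5396 1319/2698 -2101/5396; 78325/10792 -2101/5396 241327/10792]
step 1: x̄ = F·x = [-119471/10792, 79607/10792, -40175/5396]
step 1: P̄ = F·P·Fᵀ + Q = [727295/10792 -652879/10792 398047/5396; -652879/10792 727551/10792 -414799/5396; 398047/5396 -414799/5396 263101/2698]
step 1: y = z − H·x̄ = [458861/10792, 74211/5396]
step 1: S = H·P̄·Hᵀ + R = [10291023/10792 2584141/5396; 2584141/5396 732947/2698]
step 1: K = P̄·Hᵀ·S⁻¹ = [52933909/160302025 -21918951/160302025; -2584141/160302025 -75005501/160302025; 1906312/32060405 14783517/32060405]
step 1: x' = x̄ + K·y = [174630156/160302025, 41042931/160302025, 45670668/32060405]
step 1: P' = (I − K·H)·P̄ = [253289201/160302025 21918951/160302025 100858813/32060405; 21918951/160302025 75005501/160302025 -14783517/32060405; 100858813/32060405 -14783517/32060405 64903645/6412081]
step 2: x̄ = F·x = [-577613652/160302025, 282076524/160302025, -28816986/12330925]
step 2: P̄ = F·P·Fᵀ + Q = [5294132289/160302025 -4251486043/160302025 409424452/12330925; -4251486043/160302025 5367685541/160302025 -447791124/12330925; 409424452/12330925 -447791124/12330925 604817943/12330925]
step 2: y = z − H·x̄ = [2242977236/160302025, 243548998/160302025]
step 2: S = H·P̄·Hᵀ + R = [73419360936/160302025 35337089198/160302025; 35337089198/160302025 21791346214/160302025]
step 2: K = P̄·Hᵀ·S⁻¹ = [358494861789/1095422344102 -153906016675/1095422344102; -17668544599/1095422344102 -511001491583/1095422344102; 58982022891/1095422344102 489610754745/1095422344102]
step 2: x' = x̄ + K·y = [417590661781/547711172051, 451987061785/547711172051, -495403820373/547711172051]
step 2: P' = (I − K·H)·P̄ = [1709493086591/1095422344102 153906016675/1095422344102 3386687779267/1095422344102; 153906016675/1095422344102 511001491583/1095422344102 -489610754745/1095422344102; 3386687779267/1095422344102 -489610754745/1095422344102 10903356755727/1095422344102]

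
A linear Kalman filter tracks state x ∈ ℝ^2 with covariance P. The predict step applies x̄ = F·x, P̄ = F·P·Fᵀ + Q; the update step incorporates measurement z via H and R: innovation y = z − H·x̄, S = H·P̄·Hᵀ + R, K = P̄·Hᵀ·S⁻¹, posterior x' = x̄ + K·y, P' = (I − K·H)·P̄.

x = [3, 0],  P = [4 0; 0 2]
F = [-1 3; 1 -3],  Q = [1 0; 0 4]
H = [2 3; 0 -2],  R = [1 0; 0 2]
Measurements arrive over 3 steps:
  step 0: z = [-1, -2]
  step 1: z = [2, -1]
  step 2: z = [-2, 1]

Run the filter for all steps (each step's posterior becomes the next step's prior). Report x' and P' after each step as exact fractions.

step 0: x' = [-2001/1027, 1017/1027], P' = [1277/1027 -706/1027; -706/1027 482/1027]
step 1: x' = [338933/506780, 125253/506780], P' = [597871/506780 -330029/506780; -330029/506780 227411/506780]
step 2: x' = [-18288221/119956586, -2236817/4136434], P' = [70447691/59978293 -1340774/2068217; -1340774/2068217 924614/2068217]

step 0: x̄ = F·x = [-3, 3]
step 0: P̄ = F·P·Fᵀ + Q = [23 -22; -22 26]
step 0: y = z − H·x̄ = [-4, 4]
step 0: S = H·P̄·Hᵀ + R = [63 -68; -68 106]
step 0: K = P̄·Hᵀ·S⁻¹ = [436/1027 706/1027; 34/1027 -482/1027]
step 0: x' = x̄ + K·y = [-2001/1027, 1017/1027]
step 0: P' = (I − K·H)·P̄ = [1277/1027 -706/1027; -706/1027 482/1027]
step 1: x̄ = F·x = [5052/1027, -5052/1027]
step 1: P̄ = F·P·Fᵀ + Q = [10878/1027 -9851/1027; -9851/1027 13959/1027]
step 1: y = z − H·x̄ = [7106/1027, -11131/1027]
step 1: S = H·P̄·Hᵀ + R = [51958/1027 -44350/1027; -44350/1027 57890/1027]
step 1: K = P̄·Hᵀ·S⁻¹ = [41131/101356 330029/506780; 4435/101356 -227411/506780]
step 1: x' = x̄ + K·y = [338933/506780, 125253/506780]
step 1: P' = (I − K·H)·P̄ = [597871/506780 -330029/506780; -330029/506780 227411/506780]
step 2: x̄ = F·x = [18413/253390, -18413/253390]
step 2: P̄ = F·P·Fᵀ + Q = [1282881/126695 -1156186/126695; -1156186/126695 1662966/126695]
step 2: y = z − H·x̄ = [-488367/253390, 108282/126695]
step 2: S = H·P̄·Hᵀ + R = [6350681/126695 -5353052/126695; -5353052/126695 6905254/126695]
step 2: K = P̄·Hᵀ·S⁻¹ = [24248044/59978293 1340774/2068217; 92294/2068217 -924614/2068217]
step 2: x' = x̄ + K·y = [-18288221/119956586, -2236817/4136434]
step 2: P' = (I − K·H)·P̄ = [70447691/59978293 -1340774/2068217; -1340774/2068217 924614/2068217]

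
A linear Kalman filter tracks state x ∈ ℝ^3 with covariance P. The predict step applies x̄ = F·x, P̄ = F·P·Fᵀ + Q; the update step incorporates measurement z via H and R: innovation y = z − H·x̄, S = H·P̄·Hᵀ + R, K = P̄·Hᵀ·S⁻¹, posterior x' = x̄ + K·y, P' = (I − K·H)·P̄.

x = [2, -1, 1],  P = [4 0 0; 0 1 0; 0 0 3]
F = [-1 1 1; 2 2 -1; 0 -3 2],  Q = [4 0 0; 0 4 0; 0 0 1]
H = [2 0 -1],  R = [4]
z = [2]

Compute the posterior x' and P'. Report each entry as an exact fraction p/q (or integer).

x' = [107/62, -2/31, 67/31]
P' = [303/62 -216/31 261/31; -216/31 819/31 -420/31; 261/31 -420/31 554/31]

x̄ = F·x = [-2, 1, 5]
P̄ = F·P·Fᵀ + Q = [12 -9 3; -9 27 -12; 3 -12 22]
y = z − H·x̄ = [11]
S = H·P̄·Hᵀ + R = [62]
K = P̄·Hᵀ·S⁻¹ = [21/62; -3/31; -8/31]
x' = x̄ + K·y = [107/62, -2/31, 67/31]
P' = (I − K·H)·P̄ = [303/62 -216/31 261/31; -216/31 819/31 -420/31; 261/31 -420/31 554/31]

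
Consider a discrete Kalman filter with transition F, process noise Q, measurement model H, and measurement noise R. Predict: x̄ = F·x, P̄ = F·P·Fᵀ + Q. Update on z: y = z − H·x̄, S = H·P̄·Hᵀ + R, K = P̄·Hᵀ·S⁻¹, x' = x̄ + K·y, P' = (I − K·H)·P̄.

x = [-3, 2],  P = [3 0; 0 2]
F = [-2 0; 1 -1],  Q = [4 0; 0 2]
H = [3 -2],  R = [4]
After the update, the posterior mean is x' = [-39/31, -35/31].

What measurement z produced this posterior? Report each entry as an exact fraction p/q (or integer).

x̄ = F·x = [6, -5]
P̄ = F·P·Fᵀ + Q = [16 -6; -6 7]
S = H·P̄·Hᵀ + R = [248]
K = P̄·Hᵀ·S⁻¹ = [15/62; -4/31]
x' − x̄ = [-225/31, 120/31] = K·y
y = (KᵀK)⁻¹·Kᵀ·(x' − x̄) = [-30]
z = y + H·x̄ = [-30] + [28] = [-2]

z = [-2]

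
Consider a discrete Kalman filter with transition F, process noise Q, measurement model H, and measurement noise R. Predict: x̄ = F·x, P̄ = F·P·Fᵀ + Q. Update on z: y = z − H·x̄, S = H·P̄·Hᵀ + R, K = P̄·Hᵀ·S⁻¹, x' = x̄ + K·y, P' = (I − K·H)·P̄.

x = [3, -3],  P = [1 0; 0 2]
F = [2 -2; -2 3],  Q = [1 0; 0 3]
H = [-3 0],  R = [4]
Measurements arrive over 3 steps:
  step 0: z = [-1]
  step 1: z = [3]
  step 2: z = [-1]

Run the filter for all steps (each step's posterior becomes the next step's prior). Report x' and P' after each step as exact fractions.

step 0: x̄ = F·x = [12, -15]
step 0: P̄ = F·P·Fᵀ + Q = [13 -16; -16 25]
step 0: y = z − H·x̄ = [35]
step 0: S = H·P̄·Hᵀ + R = [121]
step 0: K = P̄·Hᵀ·S⁻¹ = [-39/121; 48/121]
step 0: x' = x̄ + K·y = [87/121, -135/121]
step 0: P' = (I − K·H)·P̄ = [52/121 -64/121; -64/121 721/121]
step 1: x̄ = F·x = [444/121, -579/121]
step 1: P̄ = F·P·Fᵀ + Q = [3725/121 -5174/121; -5174/121 7828/121]
step 1: y = z − H·x̄ = [1695/121]
step 1: S = H·P̄·Hᵀ + R = [34009/121]
step 1: K = P̄·Hᵀ·S⁻¹ = [-11175/34009; 15522/34009]
step 1: x' = x̄ + K·y = [-31749/34009, 54699/34009]
step 1: P' = (I − K·H)·P̄ = [14900/34009 -20696/34009; -20696/34009 209008/34009]
step 2: x̄ = F·x = [-172896/34009, 227595/34009]
step 2: P̄ = F·P·Fᵀ + Q = [1095209/34009 -1520608/34009; -1520608/34009 2291051/34009]
step 2: y = z − H·x̄ = [-552697/34009]
step 2: S = H·P̄·Hᵀ + R = [9992917/34009]
step 2: K = P̄·Hᵀ·S⁻¹ = [-3285627/9992917; 240096/525943]
step 2: x' = x̄ + K·y = [2594043/9992917, -382203/525943]
step 2: P' = (I − K·H)·P̄ = [4380836/9992917 -320128/525943; -320128/525943 3225221/525943]

step 0: x' = [87/121, -135/121], P' = [52/121 -64/121; -64/121 721/121]
step 1: x' = [-31749/34009, 54699/34009], P' = [14900/34009 -20696/34009; -20696/34009 209008/34009]
step 2: x' = [2594043/9992917, -382203/525943], P' = [4380836/9992917 -320128/525943; -320128/525943 3225221/525943]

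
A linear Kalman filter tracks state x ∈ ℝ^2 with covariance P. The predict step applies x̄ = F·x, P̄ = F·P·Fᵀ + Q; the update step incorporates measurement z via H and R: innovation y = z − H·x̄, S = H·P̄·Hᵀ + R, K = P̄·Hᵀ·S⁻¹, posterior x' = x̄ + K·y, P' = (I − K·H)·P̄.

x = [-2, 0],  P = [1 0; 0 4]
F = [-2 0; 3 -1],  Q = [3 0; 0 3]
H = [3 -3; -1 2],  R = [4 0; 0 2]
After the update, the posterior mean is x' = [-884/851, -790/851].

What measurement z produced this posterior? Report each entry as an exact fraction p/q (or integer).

x̄ = F·x = [4, -6]
P̄ = F·P·Fᵀ + Q = [7 -6; -6 16]
S = H·P̄·Hᵀ + R = [319 -171; -171 97]
K = P̄·Hᵀ·S⁻¹ = [267/851 304/851; 48/851 418/851]
x' − x̄ = [-4288/851, 4316/851] = K·y
y = (KᵀK)⁻¹·Kᵀ·(x' − x̄) = [-32, 14]
z = y + H·x̄ = [-32, 14] + [30, -16] = [-2, -2]

z = [-2, -2]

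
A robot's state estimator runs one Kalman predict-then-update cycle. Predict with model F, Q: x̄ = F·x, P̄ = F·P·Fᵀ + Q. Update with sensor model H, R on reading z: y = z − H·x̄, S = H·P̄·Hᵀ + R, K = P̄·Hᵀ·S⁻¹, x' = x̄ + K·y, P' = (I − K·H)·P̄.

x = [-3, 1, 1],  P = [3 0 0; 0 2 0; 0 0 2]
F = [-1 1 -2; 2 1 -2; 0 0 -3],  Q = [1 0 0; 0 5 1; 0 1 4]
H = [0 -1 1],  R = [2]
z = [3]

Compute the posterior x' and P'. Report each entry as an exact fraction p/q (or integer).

x' = [42/25, -161/25, -84/25]
P' = [286/25 212/25 228/25; 212/25 479/25 451/25; 228/25 451/25 469/25]

x̄ = F·x = [2, -7, -3]
P̄ = F·P·Fᵀ + Q = [14 4 12; 4 27 13; 12 13 22]
y = z − H·x̄ = [-1]
S = H·P̄·Hᵀ + R = [25]
K = P̄·Hᵀ·S⁻¹ = [8/25; -14/25; 9/25]
x' = x̄ + K·y = [42/25, -161/25, -84/25]
P' = (I − K·H)·P̄ = [286/25 212/25 228/25; 212/25 479/25 451/25; 228/25 451/25 469/25]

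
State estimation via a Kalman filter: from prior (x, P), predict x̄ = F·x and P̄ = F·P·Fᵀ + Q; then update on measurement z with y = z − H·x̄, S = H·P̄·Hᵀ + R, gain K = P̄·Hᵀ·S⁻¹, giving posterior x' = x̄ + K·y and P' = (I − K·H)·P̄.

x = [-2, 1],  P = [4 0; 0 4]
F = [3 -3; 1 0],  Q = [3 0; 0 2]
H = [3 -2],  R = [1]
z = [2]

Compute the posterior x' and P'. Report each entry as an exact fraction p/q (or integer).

x̄ = F·x = [-9, -2]
P̄ = F·P·Fᵀ + Q = [75 12; 12 6]
y = z − H·x̄ = [25]
S = H·P̄·Hᵀ + R = [556]
K = P̄·Hᵀ·S⁻¹ = [201/556; 6/139]
x' = x̄ + K·y = [21/556, -128/139]
P' = (I − K·H)·P̄ = [1299/556 462/139; 462/139 690/139]

x' = [21/556, -128/139]
P' = [1299/556 462/139; 462/139 690/139]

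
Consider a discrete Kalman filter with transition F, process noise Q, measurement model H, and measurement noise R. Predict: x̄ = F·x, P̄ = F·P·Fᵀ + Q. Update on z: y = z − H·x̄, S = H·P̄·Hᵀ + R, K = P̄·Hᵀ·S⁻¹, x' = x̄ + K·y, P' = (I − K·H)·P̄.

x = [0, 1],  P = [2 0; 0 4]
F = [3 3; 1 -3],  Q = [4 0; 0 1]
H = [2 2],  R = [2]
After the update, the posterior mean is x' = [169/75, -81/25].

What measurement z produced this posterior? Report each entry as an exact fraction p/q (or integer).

z = [-2]

x̄ = F·x = [3, -3]
P̄ = F·P·Fᵀ + Q = [58 -30; -30 39]
S = H·P̄·Hᵀ + R = [150]
K = P̄·Hᵀ·S⁻¹ = [28/75; 3/25]
x' − x̄ = [-56/75, -6/25] = K·y
y = (KᵀK)⁻¹·Kᵀ·(x' − x̄) = [-2]
z = y + H·x̄ = [-2] + [0] = [-2]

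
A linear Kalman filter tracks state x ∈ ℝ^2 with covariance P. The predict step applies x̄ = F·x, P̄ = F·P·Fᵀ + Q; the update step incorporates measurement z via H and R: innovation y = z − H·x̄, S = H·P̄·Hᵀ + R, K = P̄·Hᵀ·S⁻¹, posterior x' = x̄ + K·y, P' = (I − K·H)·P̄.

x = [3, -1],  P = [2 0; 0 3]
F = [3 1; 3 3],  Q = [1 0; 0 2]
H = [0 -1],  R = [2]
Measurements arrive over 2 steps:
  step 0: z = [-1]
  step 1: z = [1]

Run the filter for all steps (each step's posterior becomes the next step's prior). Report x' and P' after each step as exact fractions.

step 0: x' = [257/49, 59/49], P' = [349/49 54/49; 54/49 94/49]
step 1: x' = [4487/5155, -3161/5155], P' = [41351/5155 8142/5155; 8142/5155 10114/5155]

step 0: x̄ = F·x = [8, 6]
step 0: P̄ = F·P·Fᵀ + Q = [22 27; 27 47]
step 0: y = z − H·x̄ = [5]
step 0: S = H·P̄·Hᵀ + R = [49]
step 0: K = P̄·Hᵀ·S⁻¹ = [-27/49; -47/49]
step 0: x' = x̄ + K·y = [257/49, 59/49]
step 0: P' = (I − K·H)·P̄ = [349/49 54/49; 54/49 94/49]
step 1: x̄ = F·x = [830/49, 948/49]
step 1: P̄ = F·P·Fᵀ + Q = [3608/49 4071/49; 4071/49 5057/49]
step 1: y = z − H·x̄ = [997/49]
step 1: S = H·P̄·Hᵀ + R = [5155/49]
step 1: K = P̄·Hᵀ·S⁻¹ = [-4071/5155; -5057/5155]
step 1: x' = x̄ + K·y = [4487/5155, -3161/5155]
step 1: P' = (I − K·H)·P̄ = [41351/5155 8142/5155; 8142/5155 10114/5155]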